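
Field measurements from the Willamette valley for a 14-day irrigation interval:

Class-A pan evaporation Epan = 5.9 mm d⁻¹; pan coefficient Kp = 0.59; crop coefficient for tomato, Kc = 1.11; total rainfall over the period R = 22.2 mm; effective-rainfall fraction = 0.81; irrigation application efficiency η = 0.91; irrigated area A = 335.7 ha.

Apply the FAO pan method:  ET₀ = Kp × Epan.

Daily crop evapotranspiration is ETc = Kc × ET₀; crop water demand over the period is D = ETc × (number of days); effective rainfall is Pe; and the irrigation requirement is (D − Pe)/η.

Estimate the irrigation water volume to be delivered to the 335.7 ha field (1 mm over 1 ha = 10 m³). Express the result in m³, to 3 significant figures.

133000 m³

ET₀ = 0.59 × 5.9 = 3.4810 mm/d
ETc = Kc × ET₀ = 1.11 × 3.4810 = 3.8639 mm/d
Crop demand D = ETc × 14 d = 3.8639 × 14 = 54.095 mm
Pe = 0.81 × 22.2 = 17.982 mm
D − Pe = 54.095 − 17.982 = 36.113 mm
Gross irrigation = 36.113 / 0.91 = 39.685 mm
Volume = 39.685 mm × 335.7 ha × 10 = 133222.5 m³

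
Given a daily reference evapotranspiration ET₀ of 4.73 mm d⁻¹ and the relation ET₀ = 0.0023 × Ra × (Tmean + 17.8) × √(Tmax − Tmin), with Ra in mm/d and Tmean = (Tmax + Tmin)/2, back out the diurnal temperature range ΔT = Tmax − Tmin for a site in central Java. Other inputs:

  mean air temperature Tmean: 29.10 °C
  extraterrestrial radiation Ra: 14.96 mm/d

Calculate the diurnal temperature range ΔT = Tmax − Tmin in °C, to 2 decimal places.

8.59 °C

√ΔT = ET₀ / [0.0023 × Ra × (Tmean+17.8)] = 4.73 / (0.0023 × 14.96 × 46.90) = 2.9311
ΔT = 2.9311² = 8.591 °C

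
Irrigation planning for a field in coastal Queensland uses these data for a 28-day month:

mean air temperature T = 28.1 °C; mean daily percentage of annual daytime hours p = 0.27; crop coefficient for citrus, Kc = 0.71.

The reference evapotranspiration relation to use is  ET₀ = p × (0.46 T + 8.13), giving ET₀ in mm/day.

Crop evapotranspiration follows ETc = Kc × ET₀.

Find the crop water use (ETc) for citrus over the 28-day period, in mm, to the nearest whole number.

113 mm

ET₀ = 0.27 × (0.46 × 28.1 + 8.13) = 0.27 × 21.056 = 5.6851 mm/d
ETc = Kc × ET₀ = 0.71 × 5.6851 = 4.0364 mm/d
Over 28 days: 4.0364 × 28 = 113.019 mm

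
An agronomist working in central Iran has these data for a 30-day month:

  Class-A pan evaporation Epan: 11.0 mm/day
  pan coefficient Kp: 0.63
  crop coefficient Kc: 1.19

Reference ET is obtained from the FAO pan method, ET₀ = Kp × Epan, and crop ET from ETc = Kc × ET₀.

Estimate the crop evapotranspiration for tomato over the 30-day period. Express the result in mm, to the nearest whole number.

ET₀ = 0.63 × 11.0 = 6.9300 mm/d
ETc = Kc × ET₀ = 1.19 × 6.9300 = 8.2467 mm/d
Over 30 days: 8.2467 × 30 = 247.401 mm

247 mm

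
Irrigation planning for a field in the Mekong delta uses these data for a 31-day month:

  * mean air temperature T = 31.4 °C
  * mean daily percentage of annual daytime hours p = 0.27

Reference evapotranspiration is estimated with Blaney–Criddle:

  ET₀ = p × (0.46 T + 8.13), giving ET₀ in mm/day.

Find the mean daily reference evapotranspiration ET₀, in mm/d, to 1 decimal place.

6.1 mm/d

ET₀ = 0.27 × (0.46 × 31.4 + 8.13) = 0.27 × 22.574 = 6.0950 mm/d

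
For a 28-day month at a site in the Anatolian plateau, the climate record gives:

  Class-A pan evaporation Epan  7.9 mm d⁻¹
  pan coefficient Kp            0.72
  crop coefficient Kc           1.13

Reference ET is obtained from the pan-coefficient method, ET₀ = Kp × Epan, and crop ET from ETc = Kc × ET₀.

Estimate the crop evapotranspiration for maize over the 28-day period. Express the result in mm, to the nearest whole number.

ET₀ = 0.72 × 7.9 = 5.6880 mm/d
ETc = Kc × ET₀ = 1.13 × 5.6880 = 6.4274 mm/d
Over 28 days: 6.4274 × 28 = 179.967 mm

180 mm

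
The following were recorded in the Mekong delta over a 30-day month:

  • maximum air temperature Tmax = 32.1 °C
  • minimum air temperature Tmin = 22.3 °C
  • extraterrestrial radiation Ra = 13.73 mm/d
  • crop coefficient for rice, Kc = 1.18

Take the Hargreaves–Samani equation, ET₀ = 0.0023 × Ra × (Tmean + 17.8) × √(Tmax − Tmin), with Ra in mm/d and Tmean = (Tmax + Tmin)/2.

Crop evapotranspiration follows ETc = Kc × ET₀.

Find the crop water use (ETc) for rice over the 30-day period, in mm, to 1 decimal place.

157.5 mm

Tmean = (32.1 + 22.3)/2 = 27.20 °C
ET₀ = 0.0023 × 13.73 × (27.20 + 17.8) × √9.8 = 0.0023 × 13.73 × 45.00 × 3.1305 = 4.4486 mm/d
ETc = Kc × ET₀ = 1.18 × 4.4486 = 5.2493 mm/d
Over 30 days: 5.2493 × 30 = 157.479 mm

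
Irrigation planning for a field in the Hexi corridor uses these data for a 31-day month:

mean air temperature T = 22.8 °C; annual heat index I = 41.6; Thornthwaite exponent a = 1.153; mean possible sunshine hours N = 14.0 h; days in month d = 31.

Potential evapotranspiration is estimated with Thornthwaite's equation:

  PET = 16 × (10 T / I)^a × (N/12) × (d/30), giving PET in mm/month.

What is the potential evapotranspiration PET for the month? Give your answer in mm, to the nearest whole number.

10T/I = 10 × 22.8 / 41.6 = 5.4808
(10T/I)^a = 5.4808^1.153 = 7.1103
Uncorrected PET = 16 × 7.1103 = 113.765 mm
Correction = (N/12)(d/30) = (14.0/12)(31/30) = 1.2056
PET = 113.765 × 1.2056 = 137.155 mm/month

137 mm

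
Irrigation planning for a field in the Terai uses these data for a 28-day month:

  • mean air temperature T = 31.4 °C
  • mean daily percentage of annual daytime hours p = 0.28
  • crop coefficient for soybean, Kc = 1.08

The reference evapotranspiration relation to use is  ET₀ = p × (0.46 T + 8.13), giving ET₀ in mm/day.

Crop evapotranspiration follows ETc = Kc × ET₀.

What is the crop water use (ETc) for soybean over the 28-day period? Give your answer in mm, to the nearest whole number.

191 mm

ET₀ = 0.28 × (0.46 × 31.4 + 8.13) = 0.28 × 22.574 = 6.3207 mm/d
ETc = Kc × ET₀ = 1.08 × 6.3207 = 6.8264 mm/d
Over 28 days: 6.8264 × 28 = 191.139 mm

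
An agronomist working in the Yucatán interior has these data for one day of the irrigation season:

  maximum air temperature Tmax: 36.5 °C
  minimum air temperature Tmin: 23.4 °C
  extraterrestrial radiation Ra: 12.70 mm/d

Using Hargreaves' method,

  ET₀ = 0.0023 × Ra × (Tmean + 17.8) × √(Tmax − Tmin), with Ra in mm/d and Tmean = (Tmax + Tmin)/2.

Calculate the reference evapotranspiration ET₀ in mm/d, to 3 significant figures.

Tmean = (36.5 + 23.4)/2 = 29.95 °C
ET₀ = 0.0023 × 12.70 × (29.95 + 17.8) × √13.1 = 0.0023 × 12.70 × 47.75 × 3.6194 = 5.0483 mm/d

5.05 mm/d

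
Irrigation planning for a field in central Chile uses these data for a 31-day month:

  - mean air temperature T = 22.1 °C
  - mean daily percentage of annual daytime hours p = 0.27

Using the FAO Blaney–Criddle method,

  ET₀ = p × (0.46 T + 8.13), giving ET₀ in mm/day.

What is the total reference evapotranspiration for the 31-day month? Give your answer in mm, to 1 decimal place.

153.1 mm

ET₀ = 0.27 × (0.46 × 22.1 + 8.13) = 0.27 × 18.296 = 4.9399 mm/d
Monthly total = 4.9399 × 31 = 153.137 mm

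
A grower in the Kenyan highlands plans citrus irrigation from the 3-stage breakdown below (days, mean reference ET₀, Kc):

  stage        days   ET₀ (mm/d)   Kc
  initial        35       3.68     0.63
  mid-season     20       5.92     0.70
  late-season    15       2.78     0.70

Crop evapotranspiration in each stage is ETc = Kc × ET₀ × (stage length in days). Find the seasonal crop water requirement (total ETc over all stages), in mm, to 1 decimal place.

193.2 mm

initial: 0.63 × 3.68 × 35 = 81.14 mm
mid-season: 0.70 × 5.92 × 20 = 82.88 mm
late-season: 0.70 × 2.78 × 15 = 29.19 mm
Seasonal total = 193.21 mm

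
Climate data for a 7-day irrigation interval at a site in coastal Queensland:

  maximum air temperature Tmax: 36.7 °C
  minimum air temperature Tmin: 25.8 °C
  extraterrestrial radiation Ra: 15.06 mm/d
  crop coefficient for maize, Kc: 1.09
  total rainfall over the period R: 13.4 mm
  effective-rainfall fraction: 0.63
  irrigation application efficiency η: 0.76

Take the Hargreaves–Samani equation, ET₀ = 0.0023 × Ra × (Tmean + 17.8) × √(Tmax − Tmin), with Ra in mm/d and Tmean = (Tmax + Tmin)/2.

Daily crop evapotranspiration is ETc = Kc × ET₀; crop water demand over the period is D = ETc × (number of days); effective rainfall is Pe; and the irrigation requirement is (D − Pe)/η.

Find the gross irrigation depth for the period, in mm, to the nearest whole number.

Tmean = (36.7 + 25.8)/2 = 31.25 °C
ET₀ = 0.0023 × 15.06 × (31.25 + 17.8) × √10.9 = 0.0023 × 15.06 × 49.05 × 3.3015 = 5.6092 mm/d
ETc = Kc × ET₀ = 1.09 × 5.6092 = 6.1140 mm/d
Crop demand D = ETc × 7 d = 6.1140 × 7 = 42.798 mm
Pe = 0.63 × 13.4 = 8.442 mm
D − Pe = 42.798 − 8.442 = 34.356 mm
Gross irrigation = 34.356 / 0.76 = 45.205 mm

45 mm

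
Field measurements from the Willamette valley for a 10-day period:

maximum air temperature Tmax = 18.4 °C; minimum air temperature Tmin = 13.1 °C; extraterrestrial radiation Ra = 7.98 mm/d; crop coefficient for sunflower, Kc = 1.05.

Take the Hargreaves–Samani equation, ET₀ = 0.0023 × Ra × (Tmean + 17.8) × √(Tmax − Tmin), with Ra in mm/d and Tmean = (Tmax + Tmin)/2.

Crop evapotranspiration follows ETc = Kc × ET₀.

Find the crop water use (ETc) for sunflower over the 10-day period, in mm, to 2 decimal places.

14.89 mm

Tmean = (18.4 + 13.1)/2 = 15.75 °C
ET₀ = 0.0023 × 7.98 × (15.75 + 17.8) × √5.3 = 0.0023 × 7.98 × 33.55 × 2.3022 = 1.4176 mm/d
ETc = Kc × ET₀ = 1.05 × 1.4176 = 1.4885 mm/d
Over 10 days: 1.4885 × 10 = 14.885 mm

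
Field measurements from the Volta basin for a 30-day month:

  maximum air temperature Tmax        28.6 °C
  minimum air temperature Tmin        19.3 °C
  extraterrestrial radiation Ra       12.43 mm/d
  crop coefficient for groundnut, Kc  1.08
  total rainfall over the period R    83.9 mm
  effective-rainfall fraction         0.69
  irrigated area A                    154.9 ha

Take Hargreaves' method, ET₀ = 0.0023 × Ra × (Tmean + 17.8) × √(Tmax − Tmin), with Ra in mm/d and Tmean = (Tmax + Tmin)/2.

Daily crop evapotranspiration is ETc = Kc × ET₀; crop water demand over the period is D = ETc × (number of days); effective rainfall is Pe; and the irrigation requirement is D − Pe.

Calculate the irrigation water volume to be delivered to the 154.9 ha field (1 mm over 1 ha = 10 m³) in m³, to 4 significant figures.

93010 m³

Tmean = (28.6 + 19.3)/2 = 23.95 °C
ET₀ = 0.0023 × 12.43 × (23.95 + 17.8) × √9.3 = 0.0023 × 12.43 × 41.75 × 3.0496 = 3.6400 mm/d
ETc = Kc × ET₀ = 1.08 × 3.6400 = 3.9312 mm/d
Crop demand D = ETc × 30 d = 3.9312 × 30 = 117.936 mm
Pe = 0.69 × 83.9 = 57.891 mm
D − Pe = 117.936 − 57.891 = 60.045 mm
Volume = 60.045 mm × 154.9 ha × 10 = 93009.7 m³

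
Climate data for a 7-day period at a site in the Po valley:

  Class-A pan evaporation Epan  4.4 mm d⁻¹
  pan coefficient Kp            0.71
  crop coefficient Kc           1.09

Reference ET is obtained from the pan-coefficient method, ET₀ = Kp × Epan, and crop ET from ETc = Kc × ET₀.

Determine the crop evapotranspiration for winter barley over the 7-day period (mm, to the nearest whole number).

ET₀ = 0.71 × 4.4 = 3.1240 mm/d
ETc = Kc × ET₀ = 1.09 × 3.1240 = 3.4052 mm/d
Over 7 days: 3.4052 × 7 = 23.836 mm

24 mm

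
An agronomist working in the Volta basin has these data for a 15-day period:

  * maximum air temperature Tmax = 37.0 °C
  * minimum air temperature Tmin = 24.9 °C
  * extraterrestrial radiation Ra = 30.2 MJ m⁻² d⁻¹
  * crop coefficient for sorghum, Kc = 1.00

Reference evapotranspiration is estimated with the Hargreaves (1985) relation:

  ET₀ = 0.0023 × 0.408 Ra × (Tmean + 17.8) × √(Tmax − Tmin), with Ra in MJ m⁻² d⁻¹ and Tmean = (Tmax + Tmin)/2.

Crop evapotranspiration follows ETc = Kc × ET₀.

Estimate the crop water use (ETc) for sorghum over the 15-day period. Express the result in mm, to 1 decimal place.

Tmean = (37.0 + 24.9)/2 = 30.95 °C
0.408 Ra = 0.408 × 30.2 = 12.3216 mm/d equivalent
ET₀ = 0.0023 × 12.3216 × (30.95 + 17.8) × √12.1 = 0.0023 × 12.3216 × 48.75 × 3.4785 = 4.8058 mm/d
ETc = Kc × ET₀ = 1.00 × 4.8058 = 4.8058 mm/d
Over 15 days: 4.8058 × 15 = 72.087 mm

72.1 mm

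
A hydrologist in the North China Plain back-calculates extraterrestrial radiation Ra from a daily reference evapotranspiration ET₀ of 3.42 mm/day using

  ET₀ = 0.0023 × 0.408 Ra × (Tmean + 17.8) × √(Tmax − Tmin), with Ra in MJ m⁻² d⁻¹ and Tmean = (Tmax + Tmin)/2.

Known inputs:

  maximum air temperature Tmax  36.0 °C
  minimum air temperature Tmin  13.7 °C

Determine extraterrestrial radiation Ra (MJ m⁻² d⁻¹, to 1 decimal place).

Tmean = (36.0+13.7)/2 = 24.85 °C; ΔT = 22.3
Ra = ET₀ / [0.0023 × 0.408 × (Tmean+17.8) × √ΔT]
   = 3.42 / (0.0023 × 0.408 × 42.65 × 4.7223) = 18.095 MJ m⁻² d⁻¹

18.1 MJ m⁻² d⁻¹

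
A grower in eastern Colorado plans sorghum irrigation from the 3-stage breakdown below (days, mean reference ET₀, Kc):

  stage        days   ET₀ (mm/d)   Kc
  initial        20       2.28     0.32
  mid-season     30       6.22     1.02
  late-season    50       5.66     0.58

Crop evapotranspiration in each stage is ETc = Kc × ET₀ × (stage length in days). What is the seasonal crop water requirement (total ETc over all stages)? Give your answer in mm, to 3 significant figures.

initial: 0.32 × 2.28 × 20 = 14.59 mm
mid-season: 1.02 × 6.22 × 30 = 190.33 mm
late-season: 0.58 × 5.66 × 50 = 164.14 mm
Seasonal total = 369.06 mm

369 mm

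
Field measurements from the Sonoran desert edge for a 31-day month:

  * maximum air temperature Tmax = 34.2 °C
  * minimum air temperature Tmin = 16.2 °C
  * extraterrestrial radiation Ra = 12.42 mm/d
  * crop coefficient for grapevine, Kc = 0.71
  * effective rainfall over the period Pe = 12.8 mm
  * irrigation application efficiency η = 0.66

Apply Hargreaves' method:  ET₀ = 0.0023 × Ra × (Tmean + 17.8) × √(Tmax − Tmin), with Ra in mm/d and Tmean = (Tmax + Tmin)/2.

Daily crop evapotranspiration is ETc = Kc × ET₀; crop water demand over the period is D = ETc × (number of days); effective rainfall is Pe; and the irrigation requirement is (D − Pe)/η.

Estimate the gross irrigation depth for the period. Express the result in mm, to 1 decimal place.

154.4 mm

Tmean = (34.2 + 16.2)/2 = 25.20 °C
ET₀ = 0.0023 × 12.42 × (25.20 + 17.8) × √18.0 = 0.0023 × 12.42 × 43.00 × 4.2426 = 5.2113 mm/d
ETc = Kc × ET₀ = 0.71 × 5.2113 = 3.7000 mm/d
Crop demand D = ETc × 31 d = 3.7000 × 31 = 114.700 mm
D − Pe = 114.700 − 12.8 = 101.900 mm
Gross irrigation = 101.900 / 0.66 = 154.394 mm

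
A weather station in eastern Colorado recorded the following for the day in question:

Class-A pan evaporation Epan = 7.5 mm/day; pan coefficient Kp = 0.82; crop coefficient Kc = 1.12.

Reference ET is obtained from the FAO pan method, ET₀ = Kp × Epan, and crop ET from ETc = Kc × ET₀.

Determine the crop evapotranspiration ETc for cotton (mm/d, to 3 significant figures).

6.89 mm/d

ET₀ = 0.82 × 7.5 = 6.1500 mm/d
ETc = Kc × ET₀ = 1.12 × 6.1500 = 6.8880 mm/d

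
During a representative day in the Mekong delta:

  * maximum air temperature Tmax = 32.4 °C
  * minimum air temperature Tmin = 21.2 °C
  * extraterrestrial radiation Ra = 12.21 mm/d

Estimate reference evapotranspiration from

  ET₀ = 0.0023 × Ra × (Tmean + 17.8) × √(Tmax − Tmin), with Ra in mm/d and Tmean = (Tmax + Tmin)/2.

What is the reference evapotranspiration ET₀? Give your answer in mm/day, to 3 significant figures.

Tmean = (32.4 + 21.2)/2 = 26.80 °C
ET₀ = 0.0023 × 12.21 × (26.80 + 17.8) × √11.2 = 0.0023 × 12.21 × 44.60 × 3.3466 = 4.1916 mm/d

4.19 mm/day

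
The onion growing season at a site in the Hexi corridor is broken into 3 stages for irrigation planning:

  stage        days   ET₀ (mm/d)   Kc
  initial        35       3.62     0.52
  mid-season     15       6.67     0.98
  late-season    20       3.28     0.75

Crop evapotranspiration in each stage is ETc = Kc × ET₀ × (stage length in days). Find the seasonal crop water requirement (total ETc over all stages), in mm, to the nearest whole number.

initial: 0.52 × 3.62 × 35 = 65.88 mm
mid-season: 0.98 × 6.67 × 15 = 98.05 mm
late-season: 0.75 × 3.28 × 20 = 49.20 mm
Seasonal total = 213.13 mm

213 mm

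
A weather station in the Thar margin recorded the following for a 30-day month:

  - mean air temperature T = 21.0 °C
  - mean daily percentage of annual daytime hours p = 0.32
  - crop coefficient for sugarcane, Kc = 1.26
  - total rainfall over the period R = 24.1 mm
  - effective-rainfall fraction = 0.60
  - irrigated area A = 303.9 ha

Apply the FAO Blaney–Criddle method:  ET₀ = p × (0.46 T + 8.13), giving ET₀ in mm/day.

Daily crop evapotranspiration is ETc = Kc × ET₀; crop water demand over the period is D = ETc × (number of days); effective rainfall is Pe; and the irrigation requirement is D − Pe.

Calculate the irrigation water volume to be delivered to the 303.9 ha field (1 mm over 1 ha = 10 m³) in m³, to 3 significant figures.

610000 m³

ET₀ = 0.32 × (0.46 × 21.0 + 8.13) = 0.32 × 17.790 = 5.6928 mm/d
ETc = Kc × ET₀ = 1.26 × 5.6928 = 7.1729 mm/d
Crop demand D = ETc × 30 d = 7.1729 × 30 = 215.187 mm
Pe = 0.60 × 24.1 = 14.460 mm
D − Pe = 215.187 − 14.460 = 200.727 mm
Volume = 200.727 mm × 303.9 ha × 10 = 610009.4 m³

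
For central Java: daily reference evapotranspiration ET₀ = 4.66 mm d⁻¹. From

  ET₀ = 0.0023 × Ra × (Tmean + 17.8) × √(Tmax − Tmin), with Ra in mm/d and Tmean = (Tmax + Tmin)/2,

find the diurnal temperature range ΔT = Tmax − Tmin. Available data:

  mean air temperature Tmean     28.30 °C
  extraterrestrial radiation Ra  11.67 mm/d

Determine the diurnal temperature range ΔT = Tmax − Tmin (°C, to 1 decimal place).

14.2 °C

√ΔT = ET₀ / [0.0023 × Ra × (Tmean+17.8)] = 4.66 / (0.0023 × 11.67 × 46.10) = 3.7661
ΔT = 3.7661² = 14.184 °C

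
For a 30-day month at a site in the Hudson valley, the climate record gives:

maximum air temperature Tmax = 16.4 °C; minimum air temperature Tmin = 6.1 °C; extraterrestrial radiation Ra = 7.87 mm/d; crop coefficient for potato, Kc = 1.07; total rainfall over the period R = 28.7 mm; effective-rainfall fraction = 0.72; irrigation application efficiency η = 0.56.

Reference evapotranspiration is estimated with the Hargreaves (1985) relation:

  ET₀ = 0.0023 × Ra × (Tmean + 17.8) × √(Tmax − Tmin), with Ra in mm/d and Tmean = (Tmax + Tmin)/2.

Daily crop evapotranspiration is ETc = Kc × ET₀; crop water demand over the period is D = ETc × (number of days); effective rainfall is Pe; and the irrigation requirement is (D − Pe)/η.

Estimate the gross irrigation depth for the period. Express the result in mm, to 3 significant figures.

59.8 mm

Tmean = (16.4 + 6.1)/2 = 11.25 °C
ET₀ = 0.0023 × 7.87 × (11.25 + 17.8) × √10.3 = 0.0023 × 7.87 × 29.05 × 3.2094 = 1.6876 mm/d
ETc = Kc × ET₀ = 1.07 × 1.6876 = 1.8057 mm/d
Crop demand D = ETc × 30 d = 1.8057 × 30 = 54.171 mm
Pe = 0.72 × 28.7 = 20.664 mm
D − Pe = 54.171 − 20.664 = 33.507 mm
Gross irrigation = 33.507 / 0.56 = 59.834 mm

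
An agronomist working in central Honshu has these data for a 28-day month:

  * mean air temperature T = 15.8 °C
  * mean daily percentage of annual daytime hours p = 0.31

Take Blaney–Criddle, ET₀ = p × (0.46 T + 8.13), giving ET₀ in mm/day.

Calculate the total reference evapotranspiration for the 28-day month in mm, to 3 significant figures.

ET₀ = 0.31 × (0.46 × 15.8 + 8.13) = 0.31 × 15.398 = 4.7734 mm/d
Monthly total = 4.7734 × 28 = 133.655 mm

134 mm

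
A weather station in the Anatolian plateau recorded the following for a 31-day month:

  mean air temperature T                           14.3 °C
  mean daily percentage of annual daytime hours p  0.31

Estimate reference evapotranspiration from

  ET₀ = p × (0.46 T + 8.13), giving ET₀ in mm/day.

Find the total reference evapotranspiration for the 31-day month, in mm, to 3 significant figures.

ET₀ = 0.31 × (0.46 × 14.3 + 8.13) = 0.31 × 14.708 = 4.5595 mm/d
Monthly total = 4.5595 × 31 = 141.345 mm

141 mm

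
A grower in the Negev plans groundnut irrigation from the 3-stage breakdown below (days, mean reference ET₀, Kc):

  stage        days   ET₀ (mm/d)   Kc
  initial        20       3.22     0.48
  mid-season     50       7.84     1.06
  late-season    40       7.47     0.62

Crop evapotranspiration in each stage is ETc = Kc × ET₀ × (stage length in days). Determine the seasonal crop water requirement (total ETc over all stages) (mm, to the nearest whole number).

632 mm

initial: 0.48 × 3.22 × 20 = 30.91 mm
mid-season: 1.06 × 7.84 × 50 = 415.52 mm
late-season: 0.62 × 7.47 × 40 = 185.26 mm
Seasonal total = 631.69 mm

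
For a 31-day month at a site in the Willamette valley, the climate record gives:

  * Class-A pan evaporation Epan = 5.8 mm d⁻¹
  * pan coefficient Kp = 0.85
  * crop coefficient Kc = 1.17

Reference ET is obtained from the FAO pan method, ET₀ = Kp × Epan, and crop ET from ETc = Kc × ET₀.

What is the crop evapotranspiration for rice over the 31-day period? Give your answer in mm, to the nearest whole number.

ET₀ = 0.85 × 5.8 = 4.9300 mm/d
ETc = Kc × ET₀ = 1.17 × 4.9300 = 5.7681 mm/d
Over 31 days: 5.7681 × 31 = 178.811 mm

179 mm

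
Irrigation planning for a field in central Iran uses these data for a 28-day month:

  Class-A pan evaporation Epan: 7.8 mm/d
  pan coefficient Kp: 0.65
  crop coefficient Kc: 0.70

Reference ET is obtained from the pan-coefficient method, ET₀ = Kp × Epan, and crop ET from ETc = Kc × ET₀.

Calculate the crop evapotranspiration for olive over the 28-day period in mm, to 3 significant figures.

99.4 mm

ET₀ = 0.65 × 7.8 = 5.0700 mm/d
ETc = Kc × ET₀ = 0.70 × 5.0700 = 3.5490 mm/d
Over 28 days: 3.5490 × 28 = 99.372 mm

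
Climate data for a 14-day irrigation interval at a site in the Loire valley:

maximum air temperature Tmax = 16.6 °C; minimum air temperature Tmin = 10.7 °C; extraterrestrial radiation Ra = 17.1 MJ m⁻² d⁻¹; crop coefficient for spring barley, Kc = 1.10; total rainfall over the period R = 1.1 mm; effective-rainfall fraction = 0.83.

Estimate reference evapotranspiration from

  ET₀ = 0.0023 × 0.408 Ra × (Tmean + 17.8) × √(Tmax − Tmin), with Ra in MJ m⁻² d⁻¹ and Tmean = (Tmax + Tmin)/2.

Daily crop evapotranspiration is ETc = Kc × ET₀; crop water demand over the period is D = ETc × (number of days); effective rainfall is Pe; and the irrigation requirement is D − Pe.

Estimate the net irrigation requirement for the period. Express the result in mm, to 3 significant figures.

18.0 mm

Tmean = (16.6 + 10.7)/2 = 13.65 °C
0.408 Ra = 0.408 × 17.1 = 6.9768 mm/d equivalent
ET₀ = 0.0023 × 6.9768 × (13.65 + 17.8) × √5.9 = 0.0023 × 6.9768 × 31.45 × 2.4290 = 1.2258 mm/d
ETc = Kc × ET₀ = 1.10 × 1.2258 = 1.3484 mm/d
Crop demand D = ETc × 14 d = 1.3484 × 14 = 18.878 mm
Pe = 0.83 × 1.1 = 0.913 mm
D − Pe = 18.878 − 0.913 = 17.965 mm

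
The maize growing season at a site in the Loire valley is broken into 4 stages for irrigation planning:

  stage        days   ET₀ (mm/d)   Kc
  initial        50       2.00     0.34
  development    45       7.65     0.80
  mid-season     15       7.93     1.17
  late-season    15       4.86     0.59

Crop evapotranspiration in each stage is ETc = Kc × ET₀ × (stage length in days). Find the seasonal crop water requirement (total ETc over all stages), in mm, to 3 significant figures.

492 mm

initial: 0.34 × 2.00 × 50 = 34.00 mm
development: 0.80 × 7.65 × 45 = 275.40 mm
mid-season: 1.17 × 7.93 × 15 = 139.17 mm
late-season: 0.59 × 4.86 × 15 = 43.01 mm
Seasonal total = 491.58 mm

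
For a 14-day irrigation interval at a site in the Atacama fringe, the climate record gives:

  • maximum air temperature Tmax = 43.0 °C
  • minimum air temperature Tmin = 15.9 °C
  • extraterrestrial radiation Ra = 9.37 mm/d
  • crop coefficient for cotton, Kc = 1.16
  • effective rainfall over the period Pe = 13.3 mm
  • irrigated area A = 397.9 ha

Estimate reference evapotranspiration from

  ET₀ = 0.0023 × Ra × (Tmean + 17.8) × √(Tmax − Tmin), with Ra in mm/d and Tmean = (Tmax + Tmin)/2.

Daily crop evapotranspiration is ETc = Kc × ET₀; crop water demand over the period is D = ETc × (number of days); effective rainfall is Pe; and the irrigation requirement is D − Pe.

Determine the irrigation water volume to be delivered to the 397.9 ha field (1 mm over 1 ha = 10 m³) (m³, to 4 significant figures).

289600 m³

Tmean = (43.0 + 15.9)/2 = 29.45 °C
ET₀ = 0.0023 × 9.37 × (29.45 + 17.8) × √27.1 = 0.0023 × 9.37 × 47.25 × 5.2058 = 5.3010 mm/d
ETc = Kc × ET₀ = 1.16 × 5.3010 = 6.1492 mm/d
Crop demand D = ETc × 14 d = 6.1492 × 14 = 86.089 mm
D − Pe = 86.089 − 13.3 = 72.789 mm
Volume = 72.789 mm × 397.9 ha × 10 = 289627.4 m³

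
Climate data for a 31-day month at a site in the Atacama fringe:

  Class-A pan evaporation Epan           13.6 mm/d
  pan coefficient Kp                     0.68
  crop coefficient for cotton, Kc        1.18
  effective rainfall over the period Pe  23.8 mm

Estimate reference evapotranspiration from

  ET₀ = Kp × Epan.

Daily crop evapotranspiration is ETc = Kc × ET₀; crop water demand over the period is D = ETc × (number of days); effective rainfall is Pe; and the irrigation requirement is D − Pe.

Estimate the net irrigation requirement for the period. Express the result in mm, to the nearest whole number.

314 mm

ET₀ = 0.68 × 13.6 = 9.2480 mm/d
ETc = Kc × ET₀ = 1.18 × 9.2480 = 10.9126 mm/d
Crop demand D = ETc × 31 d = 10.9126 × 31 = 338.291 mm
D − Pe = 338.291 − 23.8 = 314.491 mm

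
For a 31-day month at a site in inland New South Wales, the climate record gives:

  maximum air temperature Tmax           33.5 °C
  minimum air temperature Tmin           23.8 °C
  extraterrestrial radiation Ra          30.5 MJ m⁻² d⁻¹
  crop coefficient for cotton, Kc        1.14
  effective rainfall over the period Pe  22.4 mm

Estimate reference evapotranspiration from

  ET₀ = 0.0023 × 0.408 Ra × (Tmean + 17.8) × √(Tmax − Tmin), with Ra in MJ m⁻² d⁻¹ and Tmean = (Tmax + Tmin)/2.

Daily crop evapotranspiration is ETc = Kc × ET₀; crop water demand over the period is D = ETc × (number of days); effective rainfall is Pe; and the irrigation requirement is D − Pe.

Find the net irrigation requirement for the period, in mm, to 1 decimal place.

123.9 mm

Tmean = (33.5 + 23.8)/2 = 28.65 °C
0.408 Ra = 0.408 × 30.5 = 12.4440 mm/d equivalent
ET₀ = 0.0023 × 12.4440 × (28.65 + 17.8) × √9.7 = 0.0023 × 12.4440 × 46.45 × 3.1145 = 4.1406 mm/d
ETc = Kc × ET₀ = 1.14 × 4.1406 = 4.7203 mm/d
Crop demand D = ETc × 31 d = 4.7203 × 31 = 146.329 mm
D − Pe = 146.329 − 22.4 = 123.929 mm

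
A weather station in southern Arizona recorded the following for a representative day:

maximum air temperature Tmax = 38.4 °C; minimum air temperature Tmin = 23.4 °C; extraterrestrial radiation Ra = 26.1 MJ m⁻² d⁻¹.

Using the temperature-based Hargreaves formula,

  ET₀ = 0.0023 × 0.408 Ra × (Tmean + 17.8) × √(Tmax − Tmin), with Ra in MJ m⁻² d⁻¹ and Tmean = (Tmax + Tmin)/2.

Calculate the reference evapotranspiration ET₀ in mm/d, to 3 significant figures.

Tmean = (38.4 + 23.4)/2 = 30.90 °C
0.408 Ra = 0.408 × 26.1 = 10.6488 mm/d equivalent
ET₀ = 0.0023 × 10.6488 × (30.90 + 17.8) × √15.0 = 0.0023 × 10.6488 × 48.70 × 3.8730 = 4.6196 mm/d

4.62 mm/d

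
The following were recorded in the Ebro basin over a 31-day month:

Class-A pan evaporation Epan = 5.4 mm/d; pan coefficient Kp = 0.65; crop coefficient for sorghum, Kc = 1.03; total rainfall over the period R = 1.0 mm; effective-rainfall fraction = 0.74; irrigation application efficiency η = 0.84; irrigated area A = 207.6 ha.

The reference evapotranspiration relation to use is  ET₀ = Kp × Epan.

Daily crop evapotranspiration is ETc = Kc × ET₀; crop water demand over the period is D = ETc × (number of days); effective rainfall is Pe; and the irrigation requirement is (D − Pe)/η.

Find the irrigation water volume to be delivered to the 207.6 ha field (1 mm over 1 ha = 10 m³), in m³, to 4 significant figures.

275200 m³

ET₀ = 0.65 × 5.4 = 3.5100 mm/d
ETc = Kc × ET₀ = 1.03 × 3.5100 = 3.6153 mm/d
Crop demand D = ETc × 31 d = 3.6153 × 31 = 112.074 mm
Pe = 0.74 × 1.0 = 0.740 mm
D − Pe = 112.074 − 0.740 = 111.334 mm
Gross irrigation = 111.334 / 0.84 = 132.540 mm
Volume = 132.540 mm × 207.6 ha × 10 = 275153.0 m³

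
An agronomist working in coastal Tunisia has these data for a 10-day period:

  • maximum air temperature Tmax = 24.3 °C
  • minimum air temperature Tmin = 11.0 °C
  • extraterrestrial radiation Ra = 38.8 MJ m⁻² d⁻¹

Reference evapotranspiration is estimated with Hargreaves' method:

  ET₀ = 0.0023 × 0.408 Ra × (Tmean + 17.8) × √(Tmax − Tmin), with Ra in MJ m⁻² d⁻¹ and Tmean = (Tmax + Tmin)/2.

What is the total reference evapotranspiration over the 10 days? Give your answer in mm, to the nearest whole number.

47 mm

Tmean = (24.3 + 11.0)/2 = 17.65 °C
0.408 Ra = 0.408 × 38.8 = 15.8304 mm/d equivalent
ET₀ = 0.0023 × 15.8304 × (17.65 + 17.8) × √13.3 = 0.0023 × 15.8304 × 35.45 × 3.6469 = 4.7072 mm/d
Over 10 days: 4.7072 × 10 = 47.072 mm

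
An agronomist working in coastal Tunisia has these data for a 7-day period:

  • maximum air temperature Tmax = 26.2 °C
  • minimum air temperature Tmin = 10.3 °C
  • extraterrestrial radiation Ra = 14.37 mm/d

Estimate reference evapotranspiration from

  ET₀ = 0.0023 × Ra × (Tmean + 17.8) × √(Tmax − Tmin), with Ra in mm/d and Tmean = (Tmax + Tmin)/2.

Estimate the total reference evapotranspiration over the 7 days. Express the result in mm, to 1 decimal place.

33.3 mm

Tmean = (26.2 + 10.3)/2 = 18.25 °C
ET₀ = 0.0023 × 14.37 × (18.25 + 17.8) × √15.9 = 0.0023 × 14.37 × 36.05 × 3.9875 = 4.7511 mm/d
Over 7 days: 4.7511 × 7 = 33.258 mm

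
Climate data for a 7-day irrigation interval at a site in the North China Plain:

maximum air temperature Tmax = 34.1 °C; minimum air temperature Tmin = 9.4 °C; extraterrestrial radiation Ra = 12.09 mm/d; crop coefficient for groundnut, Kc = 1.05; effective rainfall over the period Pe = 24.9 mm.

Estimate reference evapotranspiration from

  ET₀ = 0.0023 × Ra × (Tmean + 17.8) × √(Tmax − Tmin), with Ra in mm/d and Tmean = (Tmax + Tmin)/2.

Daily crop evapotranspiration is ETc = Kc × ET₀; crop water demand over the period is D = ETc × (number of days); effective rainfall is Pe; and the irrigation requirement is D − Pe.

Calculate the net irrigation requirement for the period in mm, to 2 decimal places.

15.27 mm

Tmean = (34.1 + 9.4)/2 = 21.75 °C
ET₀ = 0.0023 × 12.09 × (21.75 + 17.8) × √24.7 = 0.0023 × 12.09 × 39.55 × 4.9699 = 5.4657 mm/d
ETc = Kc × ET₀ = 1.05 × 5.4657 = 5.7390 mm/d
Crop demand D = ETc × 7 d = 5.7390 × 7 = 40.173 mm
D − Pe = 40.173 − 24.9 = 15.273 mm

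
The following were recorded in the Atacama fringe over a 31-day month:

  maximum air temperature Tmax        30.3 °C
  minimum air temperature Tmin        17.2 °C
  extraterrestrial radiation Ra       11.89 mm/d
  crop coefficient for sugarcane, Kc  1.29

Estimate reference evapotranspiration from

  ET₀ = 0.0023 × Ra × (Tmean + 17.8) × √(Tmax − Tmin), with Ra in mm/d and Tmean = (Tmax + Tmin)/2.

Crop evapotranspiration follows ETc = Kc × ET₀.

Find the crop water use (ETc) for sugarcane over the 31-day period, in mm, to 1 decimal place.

164.5 mm

Tmean = (30.3 + 17.2)/2 = 23.75 °C
ET₀ = 0.0023 × 11.89 × (23.75 + 17.8) × √13.1 = 0.0023 × 11.89 × 41.55 × 3.6194 = 4.1126 mm/d
ETc = Kc × ET₀ = 1.29 × 4.1126 = 5.3053 mm/d
Over 31 days: 5.3053 × 31 = 164.464 mm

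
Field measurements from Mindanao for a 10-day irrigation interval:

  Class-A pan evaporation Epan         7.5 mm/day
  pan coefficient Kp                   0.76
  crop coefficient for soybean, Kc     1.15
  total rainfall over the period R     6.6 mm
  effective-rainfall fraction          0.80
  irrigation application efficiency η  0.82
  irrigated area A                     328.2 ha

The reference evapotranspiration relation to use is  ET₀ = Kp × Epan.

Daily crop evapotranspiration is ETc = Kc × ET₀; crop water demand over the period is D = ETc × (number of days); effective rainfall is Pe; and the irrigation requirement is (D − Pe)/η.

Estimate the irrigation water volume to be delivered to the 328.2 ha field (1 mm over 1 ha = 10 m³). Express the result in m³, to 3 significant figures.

241000 m³

ET₀ = 0.76 × 7.5 = 5.7000 mm/d
ETc = Kc × ET₀ = 1.15 × 5.7000 = 6.5550 mm/d
Crop demand D = ETc × 10 d = 6.5550 × 10 = 65.550 mm
Pe = 0.80 × 6.6 = 5.280 mm
D − Pe = 65.550 − 5.280 = 60.270 mm
Gross irrigation = 60.270 / 0.82 = 73.500 mm
Volume = 73.500 mm × 328.2 ha × 10 = 241227.0 m³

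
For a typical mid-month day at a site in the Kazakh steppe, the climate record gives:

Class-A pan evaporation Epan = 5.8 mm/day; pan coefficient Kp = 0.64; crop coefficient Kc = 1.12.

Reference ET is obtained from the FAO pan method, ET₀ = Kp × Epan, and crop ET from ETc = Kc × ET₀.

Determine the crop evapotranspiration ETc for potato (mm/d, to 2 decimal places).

ET₀ = 0.64 × 5.8 = 3.7120 mm/d
ETc = Kc × ET₀ = 1.12 × 3.7120 = 4.1574 mm/d

4.16 mm/d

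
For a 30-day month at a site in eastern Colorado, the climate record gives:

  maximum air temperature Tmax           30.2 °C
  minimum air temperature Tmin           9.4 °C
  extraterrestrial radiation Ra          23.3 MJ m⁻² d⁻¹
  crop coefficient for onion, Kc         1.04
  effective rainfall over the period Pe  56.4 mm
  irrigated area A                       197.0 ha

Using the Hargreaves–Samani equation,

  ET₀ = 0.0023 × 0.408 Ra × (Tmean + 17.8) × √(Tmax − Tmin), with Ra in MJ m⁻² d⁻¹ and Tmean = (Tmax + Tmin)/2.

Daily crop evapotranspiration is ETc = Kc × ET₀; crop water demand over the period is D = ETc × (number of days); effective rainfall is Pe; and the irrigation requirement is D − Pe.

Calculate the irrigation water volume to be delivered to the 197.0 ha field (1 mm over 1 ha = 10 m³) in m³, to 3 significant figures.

Tmean = (30.2 + 9.4)/2 = 19.80 °C
0.408 Ra = 0.408 × 23.3 = 9.5064 mm/d equivalent
ET₀ = 0.0023 × 9.5064 × (19.80 + 17.8) × √20.8 = 0.0023 × 9.5064 × 37.60 × 4.5607 = 3.7494 mm/d
ETc = Kc × ET₀ = 1.04 × 3.7494 = 3.8994 mm/d
Crop demand D = ETc × 30 d = 3.8994 × 30 = 116.982 mm
D − Pe = 116.982 − 56.4 = 60.582 mm
Volume = 60.582 mm × 197.0 ha × 10 = 119346.5 m³

119000 m³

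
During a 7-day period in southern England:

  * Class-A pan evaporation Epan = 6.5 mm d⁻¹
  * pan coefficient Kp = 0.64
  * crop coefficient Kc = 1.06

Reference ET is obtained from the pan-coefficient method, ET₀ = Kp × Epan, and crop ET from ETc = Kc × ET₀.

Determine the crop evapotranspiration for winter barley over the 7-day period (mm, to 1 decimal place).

30.9 mm

ET₀ = 0.64 × 6.5 = 4.1600 mm/d
ETc = Kc × ET₀ = 1.06 × 4.1600 = 4.4096 mm/d
Over 7 days: 4.4096 × 7 = 30.867 mm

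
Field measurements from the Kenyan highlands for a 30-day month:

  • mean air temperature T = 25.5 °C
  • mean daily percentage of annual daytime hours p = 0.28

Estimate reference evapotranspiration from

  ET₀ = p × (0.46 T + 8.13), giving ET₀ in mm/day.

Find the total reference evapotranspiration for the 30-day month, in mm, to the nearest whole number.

ET₀ = 0.28 × (0.46 × 25.5 + 8.13) = 0.28 × 19.860 = 5.5608 mm/d
Monthly total = 5.5608 × 30 = 166.824 mm

167 mm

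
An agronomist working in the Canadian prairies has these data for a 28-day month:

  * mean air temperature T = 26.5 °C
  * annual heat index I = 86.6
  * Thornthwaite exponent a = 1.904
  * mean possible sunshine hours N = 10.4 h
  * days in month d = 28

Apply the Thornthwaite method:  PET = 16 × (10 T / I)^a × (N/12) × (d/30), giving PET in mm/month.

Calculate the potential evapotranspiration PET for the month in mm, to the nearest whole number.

109 mm

10T/I = 10 × 26.5 / 86.6 = 3.0600
(10T/I)^a = 3.0600^1.904 = 8.4103
Uncorrected PET = 16 × 8.4103 = 134.565 mm
Correction = (N/12)(d/30) = (10.4/12)(28/30) = 0.8089
PET = 134.565 × 0.8089 = 108.850 mm/month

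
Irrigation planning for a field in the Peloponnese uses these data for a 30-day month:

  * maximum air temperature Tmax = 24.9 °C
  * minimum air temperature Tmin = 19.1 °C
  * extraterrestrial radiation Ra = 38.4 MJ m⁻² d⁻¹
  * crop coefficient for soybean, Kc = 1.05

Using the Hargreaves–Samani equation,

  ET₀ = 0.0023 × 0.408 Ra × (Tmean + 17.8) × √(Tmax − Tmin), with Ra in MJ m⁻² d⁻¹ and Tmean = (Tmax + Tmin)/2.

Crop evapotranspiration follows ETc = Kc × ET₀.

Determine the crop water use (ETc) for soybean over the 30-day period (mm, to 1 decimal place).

Tmean = (24.9 + 19.1)/2 = 22.00 °C
0.408 Ra = 0.408 × 38.4 = 15.6672 mm/d equivalent
ET₀ = 0.0023 × 15.6672 × (22.00 + 17.8) × √5.8 = 0.0023 × 15.6672 × 39.80 × 2.4083 = 3.4539 mm/d
ETc = Kc × ET₀ = 1.05 × 3.4539 = 3.6266 mm/d
Over 30 days: 3.6266 × 30 = 108.798 mm

108.8 mm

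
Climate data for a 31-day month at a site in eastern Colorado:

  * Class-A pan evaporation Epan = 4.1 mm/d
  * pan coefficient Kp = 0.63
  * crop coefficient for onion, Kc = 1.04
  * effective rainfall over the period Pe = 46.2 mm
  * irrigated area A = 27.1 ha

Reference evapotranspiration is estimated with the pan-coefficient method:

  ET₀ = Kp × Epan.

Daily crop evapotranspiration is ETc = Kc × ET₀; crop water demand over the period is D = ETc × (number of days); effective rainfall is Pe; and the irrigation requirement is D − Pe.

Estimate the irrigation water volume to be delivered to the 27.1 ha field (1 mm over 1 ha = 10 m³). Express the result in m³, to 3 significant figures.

ET₀ = 0.63 × 4.1 = 2.5830 mm/d
ETc = Kc × ET₀ = 1.04 × 2.5830 = 2.6863 mm/d
Crop demand D = ETc × 31 d = 2.6863 × 31 = 83.275 mm
D − Pe = 83.275 − 46.2 = 37.075 mm
Volume = 37.075 mm × 27.1 ha × 10 = 10047.3 m³

10000 m³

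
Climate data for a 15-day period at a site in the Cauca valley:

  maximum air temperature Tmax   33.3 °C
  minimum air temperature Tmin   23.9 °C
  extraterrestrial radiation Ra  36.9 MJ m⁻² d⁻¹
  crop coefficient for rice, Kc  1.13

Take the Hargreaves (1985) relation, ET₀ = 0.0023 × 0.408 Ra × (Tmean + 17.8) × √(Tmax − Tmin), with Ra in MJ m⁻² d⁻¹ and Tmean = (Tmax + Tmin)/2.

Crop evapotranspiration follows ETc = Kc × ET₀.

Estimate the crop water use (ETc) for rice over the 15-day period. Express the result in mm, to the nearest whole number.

83 mm

Tmean = (33.3 + 23.9)/2 = 28.60 °C
0.408 Ra = 0.408 × 36.9 = 15.0552 mm/d equivalent
ET₀ = 0.0023 × 15.0552 × (28.60 + 17.8) × √9.4 = 0.0023 × 15.0552 × 46.40 × 3.0659 = 4.9260 mm/d
ETc = Kc × ET₀ = 1.13 × 4.9260 = 5.5664 mm/d
Over 15 days: 5.5664 × 15 = 83.496 mm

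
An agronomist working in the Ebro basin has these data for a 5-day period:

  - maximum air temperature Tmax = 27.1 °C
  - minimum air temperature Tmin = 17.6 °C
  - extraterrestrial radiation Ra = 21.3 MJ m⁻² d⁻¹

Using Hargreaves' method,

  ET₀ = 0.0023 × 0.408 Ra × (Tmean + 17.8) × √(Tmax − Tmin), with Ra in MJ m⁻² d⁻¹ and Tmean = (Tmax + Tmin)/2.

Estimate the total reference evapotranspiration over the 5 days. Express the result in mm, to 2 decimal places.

Tmean = (27.1 + 17.6)/2 = 22.35 °C
0.408 Ra = 0.408 × 21.3 = 8.6904 mm/d equivalent
ET₀ = 0.0023 × 8.6904 × (22.35 + 17.8) × √9.5 = 0.0023 × 8.6904 × 40.15 × 3.0822 = 2.4735 mm/d
Over 5 days: 2.4735 × 5 = 12.368 mm

12.37 mm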